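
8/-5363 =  - 8/5363 = - 0.00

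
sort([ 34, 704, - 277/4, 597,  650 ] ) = [ - 277/4, 34, 597,650,704 ]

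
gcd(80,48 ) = 16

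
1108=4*277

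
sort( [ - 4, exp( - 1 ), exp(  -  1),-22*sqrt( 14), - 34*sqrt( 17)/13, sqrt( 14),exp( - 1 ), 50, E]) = [ - 22*sqrt( 14), - 34*sqrt( 17 ) /13,-4, exp( - 1), exp( - 1), exp(  -  1 ), E,sqrt( 14),50]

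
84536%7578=1178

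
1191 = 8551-7360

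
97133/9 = 97133/9 = 10792.56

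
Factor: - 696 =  - 2^3 * 3^1 * 29^1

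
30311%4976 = 455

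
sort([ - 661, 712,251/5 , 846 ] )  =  [ - 661,251/5, 712 , 846]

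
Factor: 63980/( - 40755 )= -12796/8151 = - 2^2*3^( - 1)*7^1*11^( - 1 )*13^( - 1)*19^ ( - 1 ) * 457^1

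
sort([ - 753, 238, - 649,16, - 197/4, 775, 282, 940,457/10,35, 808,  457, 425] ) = [ -753, - 649 , - 197/4,16, 35, 457/10, 238,282,425,457 , 775,808 , 940] 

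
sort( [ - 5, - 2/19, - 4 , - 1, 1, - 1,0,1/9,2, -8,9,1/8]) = [ - 8,  -  5, - 4, - 1, - 1, - 2/19,  0,1/9,1/8, 1,2,9 ] 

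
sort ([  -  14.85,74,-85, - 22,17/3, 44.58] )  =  [ - 85  ,  -  22, - 14.85, 17/3, 44.58,74]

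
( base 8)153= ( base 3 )10222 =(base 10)107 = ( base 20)57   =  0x6b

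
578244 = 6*96374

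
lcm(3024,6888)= 123984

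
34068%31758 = 2310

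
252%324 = 252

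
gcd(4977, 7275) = 3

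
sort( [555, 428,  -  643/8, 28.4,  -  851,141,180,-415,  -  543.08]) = [ - 851, - 543.08,-415,-643/8,28.4, 141 , 180, 428,555]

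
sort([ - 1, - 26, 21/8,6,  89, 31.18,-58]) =[ - 58, - 26, - 1, 21/8,  6,31.18 , 89]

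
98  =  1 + 97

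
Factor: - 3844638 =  - 2^1 * 3^3*  7^2*1453^1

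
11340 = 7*1620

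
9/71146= 9/71146 = 0.00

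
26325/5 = 5265=5265.00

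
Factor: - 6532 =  - 2^2*23^1*71^1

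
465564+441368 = 906932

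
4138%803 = 123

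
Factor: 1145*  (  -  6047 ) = - 5^1*229^1*6047^1 = -  6923815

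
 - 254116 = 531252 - 785368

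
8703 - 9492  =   - 789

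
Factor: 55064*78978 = 2^4 * 3^1*6883^1*13163^1=4348844592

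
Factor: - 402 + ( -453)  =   - 855=-3^2*5^1*19^1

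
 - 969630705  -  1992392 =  - 971623097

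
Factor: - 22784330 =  - 2^1*5^1*83^1*97^1*283^1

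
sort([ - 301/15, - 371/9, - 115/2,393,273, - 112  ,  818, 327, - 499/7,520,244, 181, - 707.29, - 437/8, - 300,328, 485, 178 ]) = [ - 707.29 , - 300, - 112, - 499/7, - 115/2, - 437/8, - 371/9, - 301/15, 178,181,  244, 273,327,328 , 393, 485,520, 818 ]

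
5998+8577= 14575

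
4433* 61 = 270413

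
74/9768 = 1/132 = 0.01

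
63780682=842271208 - 778490526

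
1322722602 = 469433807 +853288795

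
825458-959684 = -134226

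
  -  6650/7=  -  950 = -950.00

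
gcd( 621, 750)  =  3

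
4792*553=2649976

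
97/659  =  97/659 = 0.15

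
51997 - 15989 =36008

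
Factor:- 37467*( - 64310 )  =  2^1*3^2*5^1 * 23^1*59^1*109^1*181^1 = 2409502770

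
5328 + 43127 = 48455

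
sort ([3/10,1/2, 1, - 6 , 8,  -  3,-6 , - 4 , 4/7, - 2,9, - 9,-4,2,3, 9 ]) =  [ -9, - 6 , - 6, - 4, - 4,-3,-2, 3/10, 1/2, 4/7,1,2,3,8,9,9 ]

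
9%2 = 1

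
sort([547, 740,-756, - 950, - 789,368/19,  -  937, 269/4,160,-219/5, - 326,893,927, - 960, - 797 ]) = [-960,- 950, - 937, - 797, - 789, - 756,-326,-219/5,368/19,269/4, 160,  547,740,893,927 ]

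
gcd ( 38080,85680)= 9520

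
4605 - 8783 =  - 4178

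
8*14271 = 114168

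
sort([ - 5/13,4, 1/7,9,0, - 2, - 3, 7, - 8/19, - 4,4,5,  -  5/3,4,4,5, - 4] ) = [ - 4, - 4, - 3, - 2 , - 5/3, - 8/19, - 5/13, 0,1/7,4,4,4,4 , 5,5,7, 9]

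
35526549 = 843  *42143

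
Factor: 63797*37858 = 2415226826 = 2^1 * 23^1*131^1 * 487^1 * 823^1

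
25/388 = 25/388 =0.06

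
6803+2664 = 9467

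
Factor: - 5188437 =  - 3^2*576493^1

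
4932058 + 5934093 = 10866151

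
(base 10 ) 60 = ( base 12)50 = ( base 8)74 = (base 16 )3c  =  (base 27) 26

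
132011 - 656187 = - 524176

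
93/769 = 93/769  =  0.12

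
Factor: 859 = 859^1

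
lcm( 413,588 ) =34692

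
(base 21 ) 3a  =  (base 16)49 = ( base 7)133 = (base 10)73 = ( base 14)53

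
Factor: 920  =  2^3*  5^1*23^1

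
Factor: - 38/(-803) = 2^1*11^ ( - 1)*19^1*73^( - 1 )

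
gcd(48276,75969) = 9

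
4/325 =4/325 = 0.01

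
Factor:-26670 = - 2^1*3^1*5^1*7^1 * 127^1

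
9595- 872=8723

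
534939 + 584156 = 1119095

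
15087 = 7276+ 7811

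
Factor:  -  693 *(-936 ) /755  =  648648/755 = 2^3*3^4*5^ ( - 1)*7^1*11^1*13^1 * 151^( - 1 ) 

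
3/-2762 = -3/2762 = - 0.00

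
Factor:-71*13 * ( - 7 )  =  6461= 7^1*13^1 * 71^1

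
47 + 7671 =7718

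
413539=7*59077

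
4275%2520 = 1755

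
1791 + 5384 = 7175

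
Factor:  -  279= - 3^2*31^1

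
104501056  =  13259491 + 91241565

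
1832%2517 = 1832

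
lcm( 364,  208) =1456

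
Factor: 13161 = 3^1* 41^1 *107^1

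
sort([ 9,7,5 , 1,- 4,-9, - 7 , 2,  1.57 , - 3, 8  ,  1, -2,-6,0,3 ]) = [ - 9 , - 7 , - 6, - 4 ,- 3, - 2, 0,1, 1, 1.57 , 2,3,5 , 7,8, 9 ]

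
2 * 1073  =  2146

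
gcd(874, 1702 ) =46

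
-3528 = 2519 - 6047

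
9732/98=4866/49=99.31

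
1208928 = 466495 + 742433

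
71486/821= 71486/821 =87.07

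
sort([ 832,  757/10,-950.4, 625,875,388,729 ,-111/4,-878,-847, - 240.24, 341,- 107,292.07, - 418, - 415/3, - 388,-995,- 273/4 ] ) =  [-995,-950.4,-878, - 847 , - 418, - 388,-240.24, - 415/3, - 107,-273/4,-111/4,  757/10,292.07,341,388,625,729,832, 875 ] 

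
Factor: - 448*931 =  - 2^6*7^3*19^1 = - 417088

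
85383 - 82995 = 2388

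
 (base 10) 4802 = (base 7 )20000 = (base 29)5KH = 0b1001011000010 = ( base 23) 91I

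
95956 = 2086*46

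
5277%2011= 1255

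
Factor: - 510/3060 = -2^(-1)*3^( - 1) = -  1/6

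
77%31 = 15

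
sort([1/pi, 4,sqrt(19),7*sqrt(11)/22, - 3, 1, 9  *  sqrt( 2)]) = [  -  3,1/pi,1,7*sqrt( 11 ) /22,4, sqrt( 19),9 * sqrt(2)] 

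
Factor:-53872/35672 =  - 74/49 = - 2^1*7^( - 2 )*37^1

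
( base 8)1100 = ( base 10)576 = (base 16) 240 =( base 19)1B6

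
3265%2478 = 787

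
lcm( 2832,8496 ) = 8496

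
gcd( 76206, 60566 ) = 2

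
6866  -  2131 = 4735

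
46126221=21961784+24164437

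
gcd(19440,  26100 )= 180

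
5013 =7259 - 2246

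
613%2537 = 613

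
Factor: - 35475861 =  - 3^1*11825287^1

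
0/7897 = 0 =0.00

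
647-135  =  512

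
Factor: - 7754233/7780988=  -  2^( - 2)*43^1 * 193^( - 1 )* 10079^(-1 ) * 180331^1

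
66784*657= 43877088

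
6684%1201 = 679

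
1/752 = 1/752 = 0.00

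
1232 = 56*22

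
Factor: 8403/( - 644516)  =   - 2^(  -  2) * 3^1*59^( - 1)  *  2731^( - 1 ) * 2801^1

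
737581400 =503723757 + 233857643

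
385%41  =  16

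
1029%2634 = 1029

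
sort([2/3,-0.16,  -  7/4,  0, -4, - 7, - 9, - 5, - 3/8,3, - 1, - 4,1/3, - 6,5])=[ - 9, - 7  , - 6, - 5, - 4, - 4, - 7/4, - 1, - 3/8,-0.16 , 0,1/3 , 2/3, 3, 5 ]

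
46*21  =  966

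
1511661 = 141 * 10721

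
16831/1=16831 = 16831.00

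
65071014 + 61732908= 126803922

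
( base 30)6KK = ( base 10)6020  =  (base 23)B8H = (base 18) 10a8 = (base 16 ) 1784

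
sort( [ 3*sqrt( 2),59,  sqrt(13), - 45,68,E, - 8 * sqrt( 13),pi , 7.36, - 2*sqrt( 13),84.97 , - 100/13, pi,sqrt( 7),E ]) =[ - 45, - 8*sqrt(13) , - 100/13, - 2* sqrt( 13), sqrt( 7), E, E, pi,pi,sqrt(13), 3*sqrt( 2),7.36, 59,68, 84.97]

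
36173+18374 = 54547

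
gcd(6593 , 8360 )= 19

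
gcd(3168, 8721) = 9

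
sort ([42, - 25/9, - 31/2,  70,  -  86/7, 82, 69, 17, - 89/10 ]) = [ - 31/2, - 86/7, -89/10,- 25/9,17,42,69,70, 82]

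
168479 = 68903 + 99576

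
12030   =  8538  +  3492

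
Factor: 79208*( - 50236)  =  -3979093088 = - 2^5 * 19^1*661^1*9901^1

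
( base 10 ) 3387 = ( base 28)48r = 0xd3b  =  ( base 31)3G8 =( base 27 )4HC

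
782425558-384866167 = 397559391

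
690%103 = 72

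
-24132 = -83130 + 58998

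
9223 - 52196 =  - 42973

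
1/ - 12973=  - 1/12973 =- 0.00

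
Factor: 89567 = 89567^1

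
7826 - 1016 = 6810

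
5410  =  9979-4569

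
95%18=5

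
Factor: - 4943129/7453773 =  - 3^(  -  2)*61^( - 1 )*173^1 *13577^( - 1)*28573^1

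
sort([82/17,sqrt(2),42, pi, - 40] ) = [ - 40,sqrt(2), pi,82/17,42]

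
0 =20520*0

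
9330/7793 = 1 + 1537/7793  =  1.20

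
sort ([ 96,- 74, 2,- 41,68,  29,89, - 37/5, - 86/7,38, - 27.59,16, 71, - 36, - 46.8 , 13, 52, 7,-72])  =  [ - 74 , - 72, -46.8, - 41, - 36 , - 27.59, - 86/7, - 37/5,2 , 7,13, 16,  29,38, 52 , 68,71,89,96] 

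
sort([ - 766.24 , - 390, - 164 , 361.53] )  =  [ - 766.24, - 390, - 164,361.53 ] 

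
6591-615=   5976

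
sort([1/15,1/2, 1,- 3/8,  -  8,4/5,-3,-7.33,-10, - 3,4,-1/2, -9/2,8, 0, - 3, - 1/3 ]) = [-10,-8, - 7.33, - 9/2, - 3, - 3,-3, - 1/2, - 3/8,  -  1/3,0,1/15,1/2,4/5,1,4,8] 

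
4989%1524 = 417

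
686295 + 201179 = 887474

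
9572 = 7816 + 1756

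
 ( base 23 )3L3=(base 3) 2211210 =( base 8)4031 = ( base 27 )2ml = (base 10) 2073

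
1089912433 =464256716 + 625655717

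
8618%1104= 890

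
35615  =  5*7123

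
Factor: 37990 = 2^1 * 5^1*29^1*131^1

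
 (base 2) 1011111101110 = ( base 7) 23601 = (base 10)6126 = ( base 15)1c36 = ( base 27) 8ao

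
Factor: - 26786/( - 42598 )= 19^( - 2 ) * 227^1 = 227/361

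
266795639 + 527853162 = 794648801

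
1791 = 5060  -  3269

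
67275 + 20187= 87462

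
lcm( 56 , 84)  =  168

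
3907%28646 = 3907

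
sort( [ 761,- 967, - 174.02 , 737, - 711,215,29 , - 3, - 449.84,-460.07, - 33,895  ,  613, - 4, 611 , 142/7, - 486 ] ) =[ - 967,-711,-486, - 460.07, - 449.84, - 174.02, - 33, -4 , - 3,142/7, 29,215, 611, 613, 737,761, 895] 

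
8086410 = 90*89849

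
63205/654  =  63205/654 = 96.64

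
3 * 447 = 1341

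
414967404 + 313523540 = 728490944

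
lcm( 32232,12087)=96696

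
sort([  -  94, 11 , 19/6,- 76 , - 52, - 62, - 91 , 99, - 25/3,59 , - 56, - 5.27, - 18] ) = [ - 94, -91, - 76,-62, - 56, - 52, - 18, - 25/3, - 5.27,19/6, 11 , 59,99]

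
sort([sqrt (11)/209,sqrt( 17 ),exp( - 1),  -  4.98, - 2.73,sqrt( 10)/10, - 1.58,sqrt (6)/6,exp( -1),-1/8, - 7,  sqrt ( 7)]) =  [ - 7, - 4.98,  -  2.73,-1.58,- 1/8,sqrt( 11)/209, sqrt( 10)/10,exp(-1 ),exp( - 1),sqrt (6 )/6,sqrt(7 ),sqrt( 17) ] 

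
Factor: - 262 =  - 2^1*131^1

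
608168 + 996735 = 1604903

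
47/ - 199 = -47/199 = - 0.24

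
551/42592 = 551/42592=0.01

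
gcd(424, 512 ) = 8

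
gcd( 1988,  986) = 2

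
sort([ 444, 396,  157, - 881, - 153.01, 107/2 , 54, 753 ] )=[-881,-153.01,107/2, 54,157 , 396,  444, 753 ] 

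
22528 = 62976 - 40448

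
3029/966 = 3029/966 = 3.14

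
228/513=4/9 = 0.44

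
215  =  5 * 43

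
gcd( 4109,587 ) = 587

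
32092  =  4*8023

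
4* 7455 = 29820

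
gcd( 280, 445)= 5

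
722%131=67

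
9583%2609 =1756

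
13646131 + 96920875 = 110567006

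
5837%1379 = 321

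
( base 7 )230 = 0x77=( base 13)92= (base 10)119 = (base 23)54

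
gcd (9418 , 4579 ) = 1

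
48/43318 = 24/21659 = 0.00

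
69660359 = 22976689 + 46683670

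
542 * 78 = 42276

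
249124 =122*2042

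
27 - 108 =- 81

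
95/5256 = 95/5256 = 0.02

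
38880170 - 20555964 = 18324206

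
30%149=30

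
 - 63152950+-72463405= - 135616355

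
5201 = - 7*( - 743)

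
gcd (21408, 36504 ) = 24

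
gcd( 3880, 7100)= 20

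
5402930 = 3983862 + 1419068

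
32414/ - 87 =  - 373 + 37/87 =- 372.57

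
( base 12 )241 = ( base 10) 337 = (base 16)151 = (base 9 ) 414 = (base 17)12e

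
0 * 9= 0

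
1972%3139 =1972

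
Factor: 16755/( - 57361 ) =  - 3^1*5^1*19^( - 1) * 1117^1 * 3019^( - 1)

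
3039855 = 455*6681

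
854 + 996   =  1850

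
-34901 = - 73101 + 38200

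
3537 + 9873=13410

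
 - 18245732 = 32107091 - 50352823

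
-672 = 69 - 741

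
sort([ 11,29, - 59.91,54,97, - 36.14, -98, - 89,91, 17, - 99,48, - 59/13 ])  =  [  -  99, - 98, - 89,- 59.91, - 36.14, - 59/13, 11, 17,29, 48, 54,91, 97] 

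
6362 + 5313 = 11675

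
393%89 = 37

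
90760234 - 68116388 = 22643846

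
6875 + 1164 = 8039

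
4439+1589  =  6028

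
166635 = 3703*45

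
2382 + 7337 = 9719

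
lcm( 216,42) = 1512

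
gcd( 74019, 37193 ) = 1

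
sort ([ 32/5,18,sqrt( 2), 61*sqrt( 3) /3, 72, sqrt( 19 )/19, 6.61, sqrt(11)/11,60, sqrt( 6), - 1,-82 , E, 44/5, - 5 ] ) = [ - 82, - 5, - 1, sqrt(19)/19, sqrt(11)/11,sqrt(2)  ,  sqrt( 6), E,  32/5, 6.61, 44/5, 18, 61 * sqrt ( 3) /3,60,72 ]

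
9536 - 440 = 9096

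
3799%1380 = 1039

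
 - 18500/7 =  - 18500/7 = - 2642.86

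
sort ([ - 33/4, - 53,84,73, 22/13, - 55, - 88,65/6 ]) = [ - 88, - 55,- 53, - 33/4,22/13,65/6,73,84 ]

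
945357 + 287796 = 1233153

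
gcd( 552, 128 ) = 8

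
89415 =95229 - 5814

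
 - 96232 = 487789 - 584021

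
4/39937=4/39937 = 0.00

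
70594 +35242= 105836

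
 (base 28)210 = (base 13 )95A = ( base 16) 63c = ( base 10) 1596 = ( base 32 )1hs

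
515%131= 122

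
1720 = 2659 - 939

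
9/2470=9/2470 = 0.00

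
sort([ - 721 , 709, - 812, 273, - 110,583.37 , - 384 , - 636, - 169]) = [ - 812, - 721, - 636,-384, - 169 , - 110, 273,  583.37 , 709 ]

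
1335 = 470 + 865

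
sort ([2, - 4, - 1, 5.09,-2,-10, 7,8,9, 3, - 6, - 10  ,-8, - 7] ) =[ - 10, - 10, - 8, - 7,-6, - 4, - 2, - 1,2,3,5.09,7,8, 9]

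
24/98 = 12/49 = 0.24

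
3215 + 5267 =8482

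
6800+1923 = 8723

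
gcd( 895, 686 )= 1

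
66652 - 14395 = 52257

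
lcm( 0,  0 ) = 0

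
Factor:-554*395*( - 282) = 2^2*3^1*5^1*47^1*79^1*277^1  =  61710060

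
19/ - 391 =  - 19/391= -0.05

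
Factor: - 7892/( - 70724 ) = 1973^1 * 17681^(- 1 ) = 1973/17681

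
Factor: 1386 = 2^1*3^2*7^1*11^1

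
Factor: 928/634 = 2^4*29^1*317^(  -  1) = 464/317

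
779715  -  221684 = 558031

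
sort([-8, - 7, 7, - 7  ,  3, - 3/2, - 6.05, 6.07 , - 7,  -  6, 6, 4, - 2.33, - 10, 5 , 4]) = [-10,-8, - 7,-7, - 7, - 6.05,-6, - 2.33, - 3/2, 3, 4, 4, 5, 6, 6.07,7 ] 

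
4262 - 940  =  3322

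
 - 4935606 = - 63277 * 78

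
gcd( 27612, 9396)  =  36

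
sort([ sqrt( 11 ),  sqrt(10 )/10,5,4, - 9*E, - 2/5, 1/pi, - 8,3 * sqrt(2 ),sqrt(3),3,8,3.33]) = [ - 9*E, - 8, -2/5, sqrt(10 ) /10,1/pi , sqrt( 3 ), 3,sqrt(11 ),3.33,4,  3*sqrt(2), 5, 8 ]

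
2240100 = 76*29475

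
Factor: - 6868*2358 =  - 2^3*3^2*17^1*101^1*131^1 = - 16194744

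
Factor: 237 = 3^1*79^1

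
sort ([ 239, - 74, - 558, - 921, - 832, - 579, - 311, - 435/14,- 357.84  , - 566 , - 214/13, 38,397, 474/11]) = [ - 921, - 832, - 579,-566, - 558,  -  357.84, - 311,-74, - 435/14,-214/13, 38, 474/11,239, 397]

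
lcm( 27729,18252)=1441908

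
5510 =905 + 4605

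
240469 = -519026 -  - 759495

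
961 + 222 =1183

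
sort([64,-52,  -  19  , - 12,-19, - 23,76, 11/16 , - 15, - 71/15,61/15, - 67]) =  [ - 67,  -  52, - 23,-19, -19,-15, - 12,-71/15,11/16, 61/15,64, 76]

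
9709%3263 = 3183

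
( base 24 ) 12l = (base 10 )645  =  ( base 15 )2D0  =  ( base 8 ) 1205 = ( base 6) 2553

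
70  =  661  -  591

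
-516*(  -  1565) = 807540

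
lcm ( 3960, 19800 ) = 19800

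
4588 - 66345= - 61757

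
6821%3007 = 807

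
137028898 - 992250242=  - 855221344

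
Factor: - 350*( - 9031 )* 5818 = 18389825300= 2^2*5^2*7^1 * 11^1*821^1*2909^1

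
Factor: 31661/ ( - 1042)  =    -  2^(- 1 )* 7^1*521^(-1)*4523^1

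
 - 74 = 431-505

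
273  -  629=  - 356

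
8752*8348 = 73061696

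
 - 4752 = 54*( - 88)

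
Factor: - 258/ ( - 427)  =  2^1 * 3^1*7^( - 1)*43^1*61^( - 1)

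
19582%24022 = 19582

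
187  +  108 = 295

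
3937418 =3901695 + 35723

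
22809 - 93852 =-71043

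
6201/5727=1  +  158/1909 = 1.08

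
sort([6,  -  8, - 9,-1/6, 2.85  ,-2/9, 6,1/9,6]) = [-9,-8, - 2/9, - 1/6, 1/9, 2.85, 6, 6, 6] 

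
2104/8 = 263=263.00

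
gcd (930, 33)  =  3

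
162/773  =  162/773 = 0.21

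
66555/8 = 66555/8 =8319.38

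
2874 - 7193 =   -  4319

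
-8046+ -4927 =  - 12973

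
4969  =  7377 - 2408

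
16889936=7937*2128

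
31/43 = 31/43= 0.72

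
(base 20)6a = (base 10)130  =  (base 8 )202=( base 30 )4A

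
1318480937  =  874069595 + 444411342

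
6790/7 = 970 = 970.00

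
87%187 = 87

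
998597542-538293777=460303765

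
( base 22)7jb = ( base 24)6f1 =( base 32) 3N9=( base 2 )111011101001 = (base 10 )3817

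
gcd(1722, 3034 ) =82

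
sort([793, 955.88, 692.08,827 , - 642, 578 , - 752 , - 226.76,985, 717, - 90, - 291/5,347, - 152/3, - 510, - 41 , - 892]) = [ - 892, - 752,-642, - 510 , - 226.76,-90, - 291/5, - 152/3, - 41, 347,578, 692.08, 717,793,827, 955.88 , 985]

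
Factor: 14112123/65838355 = 3^1 * 5^( - 1)*11^( - 1) *37^( - 1 )*107^1*32353^( -1 )*43963^1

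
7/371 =1/53 =0.02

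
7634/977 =7634/977 = 7.81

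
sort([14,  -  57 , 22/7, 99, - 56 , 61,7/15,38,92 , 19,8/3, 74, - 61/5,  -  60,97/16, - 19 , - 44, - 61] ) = [-61, - 60, - 57,-56, - 44, - 19, - 61/5, 7/15, 8/3, 22/7,97/16 , 14, 19, 38 , 61,74, 92  ,  99]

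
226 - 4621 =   -  4395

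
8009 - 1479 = 6530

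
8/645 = 8/645  =  0.01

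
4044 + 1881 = 5925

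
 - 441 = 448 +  - 889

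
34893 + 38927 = 73820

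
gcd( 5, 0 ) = 5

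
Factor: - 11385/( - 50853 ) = 15/67=3^1*5^1*67^ ( - 1 ) 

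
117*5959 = 697203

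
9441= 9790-349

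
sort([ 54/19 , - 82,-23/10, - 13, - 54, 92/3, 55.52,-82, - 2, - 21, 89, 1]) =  [  -  82, - 82, - 54, - 21,-13,- 23/10, - 2, 1, 54/19, 92/3, 55.52, 89]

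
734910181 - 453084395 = 281825786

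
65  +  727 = 792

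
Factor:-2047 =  - 23^1*89^1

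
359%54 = 35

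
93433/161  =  93433/161 = 580.33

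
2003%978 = 47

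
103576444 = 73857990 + 29718454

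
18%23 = 18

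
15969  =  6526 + 9443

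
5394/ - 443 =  - 5394/443 = -12.18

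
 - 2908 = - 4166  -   -1258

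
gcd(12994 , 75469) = 1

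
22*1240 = 27280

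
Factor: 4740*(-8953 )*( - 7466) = 316836284520=2^3 * 3^1 * 5^1 *7^1*79^1 * 1279^1*3733^1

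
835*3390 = 2830650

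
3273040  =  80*40913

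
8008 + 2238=10246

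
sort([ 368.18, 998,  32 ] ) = [ 32, 368.18,998] 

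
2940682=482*6101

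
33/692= 33/692 = 0.05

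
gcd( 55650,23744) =742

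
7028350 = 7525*934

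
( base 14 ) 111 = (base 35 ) 61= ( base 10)211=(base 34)67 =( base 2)11010011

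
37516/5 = 7503 + 1/5 = 7503.20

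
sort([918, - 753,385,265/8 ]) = [ - 753, 265/8, 385,918] 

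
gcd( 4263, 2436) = 609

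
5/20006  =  5/20006 = 0.00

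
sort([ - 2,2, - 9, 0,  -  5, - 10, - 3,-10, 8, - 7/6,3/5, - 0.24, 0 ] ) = [ - 10, - 10 , - 9,-5,-3, - 2, - 7/6, - 0.24,  0,0,3/5, 2,8 ]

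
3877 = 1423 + 2454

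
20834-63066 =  - 42232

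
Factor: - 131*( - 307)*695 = 27950815 = 5^1* 131^1*139^1*307^1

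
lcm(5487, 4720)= 438960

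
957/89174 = 957/89174  =  0.01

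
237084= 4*59271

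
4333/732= 5 + 673/732 = 5.92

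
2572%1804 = 768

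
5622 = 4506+1116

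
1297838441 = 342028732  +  955809709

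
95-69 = 26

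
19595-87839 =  - 68244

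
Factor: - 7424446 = - 2^1*23^1*103^1*1567^1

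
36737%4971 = 1940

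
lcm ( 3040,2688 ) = 255360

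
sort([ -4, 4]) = [ - 4, 4]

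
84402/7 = 12057 + 3/7=12057.43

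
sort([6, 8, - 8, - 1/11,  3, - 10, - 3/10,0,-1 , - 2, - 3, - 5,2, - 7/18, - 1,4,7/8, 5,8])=[ - 10, - 8,-5, - 3,- 2,  -  1,  -  1, - 7/18 , - 3/10, - 1/11,0 , 7/8,2,3,4, 5 , 6,8,8]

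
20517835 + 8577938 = 29095773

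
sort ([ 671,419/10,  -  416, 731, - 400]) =[ - 416, -400,419/10,671, 731]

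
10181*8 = 81448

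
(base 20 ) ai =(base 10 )218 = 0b11011010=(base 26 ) 8A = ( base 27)82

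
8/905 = 8/905=0.01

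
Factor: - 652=- 2^2*163^1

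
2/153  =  2/153 = 0.01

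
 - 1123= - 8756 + 7633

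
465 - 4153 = - 3688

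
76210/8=38105/4 = 9526.25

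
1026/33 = 342/11 = 31.09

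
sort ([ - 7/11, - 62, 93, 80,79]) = [-62,-7/11, 79,80,  93 ]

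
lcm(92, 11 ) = 1012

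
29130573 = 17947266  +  11183307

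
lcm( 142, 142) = 142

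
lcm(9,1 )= 9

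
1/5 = 1/5 = 0.20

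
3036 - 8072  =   - 5036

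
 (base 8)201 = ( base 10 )129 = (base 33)3U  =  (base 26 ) 4p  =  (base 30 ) 49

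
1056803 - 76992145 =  - 75935342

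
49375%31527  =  17848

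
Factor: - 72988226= - 2^1*367^1* 99439^1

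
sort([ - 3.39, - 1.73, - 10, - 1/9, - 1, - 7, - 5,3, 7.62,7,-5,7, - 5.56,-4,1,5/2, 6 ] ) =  [ - 10, - 7,- 5.56, - 5, - 5 , - 4, - 3.39, - 1.73, - 1,-1/9, 1, 5/2, 3, 6, 7, 7, 7.62 ] 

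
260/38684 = 65/9671 = 0.01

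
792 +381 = 1173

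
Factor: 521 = 521^1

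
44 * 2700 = 118800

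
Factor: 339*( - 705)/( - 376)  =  2^( - 3 )*3^2*5^1*113^1 = 5085/8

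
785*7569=5941665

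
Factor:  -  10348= - 2^2*13^1*199^1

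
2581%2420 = 161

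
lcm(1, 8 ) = 8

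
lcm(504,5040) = 5040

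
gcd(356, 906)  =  2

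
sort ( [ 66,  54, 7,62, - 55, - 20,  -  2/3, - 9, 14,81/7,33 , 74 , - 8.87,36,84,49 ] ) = [ - 55, - 20, - 9, - 8.87, - 2/3,7, 81/7,14,33,36,49, 54, 62, 66,74,84] 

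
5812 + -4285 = 1527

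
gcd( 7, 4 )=1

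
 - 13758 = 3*(- 4586) 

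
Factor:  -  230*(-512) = 2^10*5^1*23^1 = 117760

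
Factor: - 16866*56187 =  - 2^1*3^5*937^1*2081^1 = - 947649942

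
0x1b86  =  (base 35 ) 5qb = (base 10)7046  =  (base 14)27d4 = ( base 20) hc6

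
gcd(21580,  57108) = 4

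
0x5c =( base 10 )92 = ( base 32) 2s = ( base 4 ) 1130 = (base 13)71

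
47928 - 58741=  - 10813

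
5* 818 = 4090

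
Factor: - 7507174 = - 2^1*73^1*51419^1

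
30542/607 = 50+ 192/607 = 50.32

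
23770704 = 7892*3012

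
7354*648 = 4765392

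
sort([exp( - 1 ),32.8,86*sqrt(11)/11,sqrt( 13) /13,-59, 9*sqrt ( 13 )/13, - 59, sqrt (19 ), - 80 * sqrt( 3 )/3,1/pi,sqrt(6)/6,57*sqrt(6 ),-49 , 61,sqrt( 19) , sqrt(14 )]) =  [ - 59, - 59,  -  49, - 80*sqrt( 3 )/3,sqrt( 13)/13,1/pi, exp( - 1 ) , sqrt(6) /6,9*sqrt( 13 )/13,sqrt ( 14), sqrt( 19), sqrt( 19 ), 86*sqrt ( 11 ) /11,32.8,61, 57*sqrt(6) ]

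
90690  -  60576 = 30114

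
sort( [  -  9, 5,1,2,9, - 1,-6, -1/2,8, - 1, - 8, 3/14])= [-9, - 8,  -  6,-1 ,-1, - 1/2, 3/14,1,2,5, 8, 9 ] 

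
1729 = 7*247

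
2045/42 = 48 + 29/42 = 48.69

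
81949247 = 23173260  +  58775987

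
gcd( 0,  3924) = 3924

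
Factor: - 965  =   - 5^1*193^1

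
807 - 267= 540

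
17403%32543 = 17403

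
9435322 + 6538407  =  15973729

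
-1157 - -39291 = 38134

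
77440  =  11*7040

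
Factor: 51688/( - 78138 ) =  - 25844/39069 = - 2^2*3^( - 3 ) *7^1*13^1*71^1*1447^ ( - 1)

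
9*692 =6228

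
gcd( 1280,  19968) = 256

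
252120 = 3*84040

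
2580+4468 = 7048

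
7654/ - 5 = -1531 + 1/5 =- 1530.80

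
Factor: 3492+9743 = 13235 = 5^1 * 2647^1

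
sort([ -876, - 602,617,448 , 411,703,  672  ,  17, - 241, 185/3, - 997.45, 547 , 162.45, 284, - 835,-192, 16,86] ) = [ - 997.45,-876, - 835,  -  602, - 241, - 192, 16, 17, 185/3, 86, 162.45, 284, 411, 448, 547, 617, 672, 703] 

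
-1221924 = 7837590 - 9059514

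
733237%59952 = 13813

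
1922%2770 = 1922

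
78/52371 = 26/17457= 0.00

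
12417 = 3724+8693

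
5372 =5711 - 339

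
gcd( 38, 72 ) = 2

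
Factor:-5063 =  - 61^1 * 83^1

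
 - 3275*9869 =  - 32320975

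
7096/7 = 7096/7 = 1013.71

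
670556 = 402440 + 268116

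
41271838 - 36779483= 4492355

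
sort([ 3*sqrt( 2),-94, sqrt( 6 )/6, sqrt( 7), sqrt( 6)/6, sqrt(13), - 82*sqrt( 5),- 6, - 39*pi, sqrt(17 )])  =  [ - 82* sqrt( 5 ), - 39*pi, - 94,- 6,sqrt ( 6)/6, sqrt( 6)/6, sqrt (7), sqrt( 13), sqrt(17), 3*sqrt( 2) ]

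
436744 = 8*54593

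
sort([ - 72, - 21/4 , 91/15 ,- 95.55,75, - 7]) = [  -  95.55,-72, - 7,  -  21/4,91/15,  75] 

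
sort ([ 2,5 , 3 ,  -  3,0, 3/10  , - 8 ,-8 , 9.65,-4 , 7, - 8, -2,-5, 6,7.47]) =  [  -  8, - 8, - 8 ,-5, - 4,  -  3, - 2, 0, 3/10 , 2,3,5,6,  7,7.47 , 9.65] 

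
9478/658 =14+19/47 = 14.40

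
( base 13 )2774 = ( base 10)5672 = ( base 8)13050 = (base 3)21210002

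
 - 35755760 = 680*(  -  52582 ) 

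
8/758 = 4/379 = 0.01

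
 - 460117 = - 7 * 65731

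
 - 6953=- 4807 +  - 2146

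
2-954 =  - 952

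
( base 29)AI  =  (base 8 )464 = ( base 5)2213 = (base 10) 308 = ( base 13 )1A9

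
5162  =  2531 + 2631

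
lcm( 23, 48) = 1104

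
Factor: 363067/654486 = 2^( -1)*3^(  -  1)*7^(  -  1)*15583^( - 1)*363067^1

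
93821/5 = 93821/5 = 18764.20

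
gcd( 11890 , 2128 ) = 2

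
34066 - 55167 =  - 21101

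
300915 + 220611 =521526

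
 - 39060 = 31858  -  70918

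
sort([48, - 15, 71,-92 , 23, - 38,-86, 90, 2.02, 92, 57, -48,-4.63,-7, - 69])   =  [ - 92, - 86, - 69,-48, - 38,  -  15, - 7, - 4.63, 2.02,23,48, 57,  71,90,92 ] 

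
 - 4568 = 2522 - 7090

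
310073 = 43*7211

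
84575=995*85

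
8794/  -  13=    - 8794/13 = -  676.46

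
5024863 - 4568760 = 456103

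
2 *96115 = 192230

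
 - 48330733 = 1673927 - 50004660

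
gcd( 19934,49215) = 1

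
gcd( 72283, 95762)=1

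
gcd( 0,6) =6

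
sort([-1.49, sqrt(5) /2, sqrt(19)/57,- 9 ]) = [-9, - 1.49, sqrt( 19)/57,sqrt ( 5 ) /2 ]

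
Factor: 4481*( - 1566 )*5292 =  - 37135265832 = - 2^3*3^6*7^2*29^1*4481^1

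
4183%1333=184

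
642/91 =7 +5/91  =  7.05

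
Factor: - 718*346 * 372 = -2^4*3^1*31^1*173^1 * 359^1 = - 92415216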